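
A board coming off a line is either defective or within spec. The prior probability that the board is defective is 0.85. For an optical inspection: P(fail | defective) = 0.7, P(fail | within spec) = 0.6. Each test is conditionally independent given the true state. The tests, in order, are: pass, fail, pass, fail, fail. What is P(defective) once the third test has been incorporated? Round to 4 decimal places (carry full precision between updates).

After 'pass': P(defective) = 0.3·0.8500 / (0.3·0.8500 + 0.4·0.1500) ≈ 0.8095
After 'fail': P(defective) = 0.7·0.8095 / (0.7·0.8095 + 0.6·0.1905) ≈ 0.8322
After 'pass': P(defective) = 0.3·0.8322 / (0.3·0.8322 + 0.4·0.1678) ≈ 0.7881

0.7881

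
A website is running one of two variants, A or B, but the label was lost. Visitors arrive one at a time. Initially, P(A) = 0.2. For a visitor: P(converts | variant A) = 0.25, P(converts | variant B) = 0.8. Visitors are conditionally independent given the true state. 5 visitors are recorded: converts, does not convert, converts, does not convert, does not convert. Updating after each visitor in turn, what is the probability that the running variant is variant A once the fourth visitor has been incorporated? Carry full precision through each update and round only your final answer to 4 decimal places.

After 'converts': P(A) = 0.25·0.2000 / (0.25·0.2000 + 0.8·0.8000) ≈ 0.0725
After 'does not convert': P(A) = 0.75·0.0725 / (0.75·0.0725 + 0.2·0.9275) ≈ 0.2266
After 'converts': P(A) = 0.25·0.2266 / (0.25·0.2266 + 0.8·0.7734) ≈ 0.0839
After 'does not convert': P(A) = 0.75·0.0839 / (0.75·0.0839 + 0.2·0.9161) ≈ 0.2556

0.2556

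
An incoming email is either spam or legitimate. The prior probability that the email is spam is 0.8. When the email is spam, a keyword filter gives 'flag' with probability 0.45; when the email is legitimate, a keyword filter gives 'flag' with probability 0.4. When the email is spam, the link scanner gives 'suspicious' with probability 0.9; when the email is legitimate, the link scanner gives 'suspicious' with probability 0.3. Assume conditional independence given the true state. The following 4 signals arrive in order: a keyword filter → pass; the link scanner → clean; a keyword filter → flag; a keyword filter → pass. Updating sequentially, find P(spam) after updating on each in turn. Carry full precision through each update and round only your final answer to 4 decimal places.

After a keyword filter='pass': P(spam) = 0.55·0.8000 / (0.55·0.8000 + 0.6·0.2000) ≈ 0.7857
After the link scanner='clean': P(spam) = 0.1·0.7857 / (0.1·0.7857 + 0.7·0.2143) ≈ 0.3438
After a keyword filter='flag': P(spam) = 0.45·0.3438 / (0.45·0.3438 + 0.4·0.6562) ≈ 0.3708
After a keyword filter='pass': P(spam) = 0.55·0.3708 / (0.55·0.3708 + 0.6·0.6292) ≈ 0.3507

0.3507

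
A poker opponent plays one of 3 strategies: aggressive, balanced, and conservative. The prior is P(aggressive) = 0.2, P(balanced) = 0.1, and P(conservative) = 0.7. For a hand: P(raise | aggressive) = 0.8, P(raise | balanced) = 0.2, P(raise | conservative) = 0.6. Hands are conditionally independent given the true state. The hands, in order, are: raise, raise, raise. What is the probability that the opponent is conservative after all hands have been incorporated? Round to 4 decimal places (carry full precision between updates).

After 'raise': normaliser = 0.8·0.2000 + 0.2·0.1000 + 0.6·0.7000; P(aggressive) ≈ 0.2667, P(balanced) ≈ 0.0333, P(conservative) ≈ 0.7000
After 'raise': normaliser = 0.8·0.2667 + 0.2·0.0333 + 0.6·0.7000; P(aggressive) ≈ 0.3333, P(balanced) ≈ 0.0104, P(conservative) ≈ 0.6562
After 'raise': normaliser = 0.8·0.3333 + 0.2·0.0104 + 0.6·0.6562; P(aggressive) ≈ 0.4025, P(balanced) ≈ 0.0031, P(conservative) ≈ 0.5943

0.5943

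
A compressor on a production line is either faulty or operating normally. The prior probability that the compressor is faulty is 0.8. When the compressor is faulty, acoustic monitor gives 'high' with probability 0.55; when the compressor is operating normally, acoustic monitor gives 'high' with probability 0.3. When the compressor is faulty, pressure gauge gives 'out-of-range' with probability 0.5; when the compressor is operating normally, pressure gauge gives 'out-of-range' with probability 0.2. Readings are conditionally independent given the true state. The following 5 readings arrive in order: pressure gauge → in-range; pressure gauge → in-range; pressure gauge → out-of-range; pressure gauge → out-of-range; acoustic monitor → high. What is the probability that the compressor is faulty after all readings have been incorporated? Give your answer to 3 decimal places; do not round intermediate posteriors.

After pressure gauge='in-range': P(faulty) = 0.5·0.8000 / (0.5·0.8000 + 0.8·0.2000) ≈ 0.7143
After pressure gauge='in-range': P(faulty) = 0.5·0.7143 / (0.5·0.7143 + 0.8·0.2857) ≈ 0.6098
After pressure gauge='out-of-range': P(faulty) = 0.5·0.6098 / (0.5·0.6098 + 0.2·0.3902) ≈ 0.7962
After pressure gauge='out-of-range': P(faulty) = 0.5·0.7962 / (0.5·0.7962 + 0.2·0.2038) ≈ 0.9071
After acoustic monitor='high': P(faulty) = 0.55·0.9071 / (0.55·0.9071 + 0.3·0.0929) ≈ 0.9471

0.947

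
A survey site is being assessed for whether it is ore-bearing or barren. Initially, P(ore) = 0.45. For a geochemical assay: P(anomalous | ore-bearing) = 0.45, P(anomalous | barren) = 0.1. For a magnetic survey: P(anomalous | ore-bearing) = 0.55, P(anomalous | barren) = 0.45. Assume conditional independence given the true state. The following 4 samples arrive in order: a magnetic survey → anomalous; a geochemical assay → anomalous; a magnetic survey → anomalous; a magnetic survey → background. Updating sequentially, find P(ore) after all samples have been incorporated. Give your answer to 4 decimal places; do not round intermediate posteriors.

After a magnetic survey='anomalous': P(ore) = 0.55·0.4500 / (0.55·0.4500 + 0.45·0.5500) ≈ 0.5000
After a geochemical assay='anomalous': P(ore) = 0.45·0.5000 / (0.45·0.5000 + 0.1·0.5000) ≈ 0.8182
After a magnetic survey='anomalous': P(ore) = 0.55·0.8182 / (0.55·0.8182 + 0.45·0.1818) ≈ 0.8462
After a magnetic survey='background': P(ore) = 0.45·0.8462 / (0.45·0.8462 + 0.55·0.1538) ≈ 0.8182

0.8182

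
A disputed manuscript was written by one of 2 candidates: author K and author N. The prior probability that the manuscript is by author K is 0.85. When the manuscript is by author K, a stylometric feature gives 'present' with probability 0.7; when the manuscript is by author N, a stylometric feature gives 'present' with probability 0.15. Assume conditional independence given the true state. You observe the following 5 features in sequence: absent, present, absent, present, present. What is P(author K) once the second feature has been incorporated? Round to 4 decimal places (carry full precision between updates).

After 'absent': P(author K) = 0.3·0.8500 / (0.3·0.8500 + 0.85·0.1500) ≈ 0.6667
After 'present': P(author K) = 0.7·0.6667 / (0.7·0.6667 + 0.15·0.3333) ≈ 0.9032

0.9032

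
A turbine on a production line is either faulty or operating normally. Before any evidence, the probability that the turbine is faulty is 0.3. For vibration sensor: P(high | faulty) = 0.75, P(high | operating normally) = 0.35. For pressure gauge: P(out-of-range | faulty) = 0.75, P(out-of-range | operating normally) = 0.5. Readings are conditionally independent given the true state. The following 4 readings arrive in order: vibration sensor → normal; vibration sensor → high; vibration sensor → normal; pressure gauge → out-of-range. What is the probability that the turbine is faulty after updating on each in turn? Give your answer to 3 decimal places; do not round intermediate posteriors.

After vibration sensor='normal': P(faulty) = 0.25·0.3000 / (0.25·0.3000 + 0.65·0.7000) ≈ 0.1415
After vibration sensor='high': P(faulty) = 0.75·0.1415 / (0.75·0.1415 + 0.35·0.8585) ≈ 0.2610
After vibration sensor='normal': P(faulty) = 0.25·0.2610 / (0.25·0.2610 + 0.65·0.7390) ≈ 0.1196
After pressure gauge='out-of-range': P(faulty) = 0.75·0.1196 / (0.75·0.1196 + 0.5·0.8804) ≈ 0.1693

0.169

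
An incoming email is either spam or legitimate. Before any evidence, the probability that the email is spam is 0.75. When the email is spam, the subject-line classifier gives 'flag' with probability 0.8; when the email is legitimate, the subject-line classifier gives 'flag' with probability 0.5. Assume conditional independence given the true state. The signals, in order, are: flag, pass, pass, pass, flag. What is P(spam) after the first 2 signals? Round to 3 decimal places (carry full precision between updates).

After 'flag': P(spam) = 0.8·0.7500 / (0.8·0.7500 + 0.5·0.2500) ≈ 0.8276
After 'pass': P(spam) = 0.2·0.8276 / (0.2·0.8276 + 0.5·0.1724) ≈ 0.6575

0.658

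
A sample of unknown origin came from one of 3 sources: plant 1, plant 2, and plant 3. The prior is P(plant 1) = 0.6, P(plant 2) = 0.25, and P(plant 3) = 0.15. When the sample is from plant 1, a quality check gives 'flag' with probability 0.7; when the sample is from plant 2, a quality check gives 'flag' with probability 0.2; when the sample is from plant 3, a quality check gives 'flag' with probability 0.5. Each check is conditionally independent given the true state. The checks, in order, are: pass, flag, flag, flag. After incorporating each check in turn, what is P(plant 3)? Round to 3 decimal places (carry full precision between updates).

After 'pass': normaliser = 0.3·0.6000 + 0.8·0.2500 + 0.5·0.1500; P(plant 1) ≈ 0.3956, P(plant 2) ≈ 0.4396, P(plant 3) ≈ 0.1648
After 'flag': normaliser = 0.7·0.3956 + 0.2·0.4396 + 0.5·0.1648; P(plant 1) ≈ 0.6192, P(plant 2) ≈ 0.1966, P(plant 3) ≈ 0.1843
After 'flag': normaliser = 0.7·0.6192 + 0.2·0.1966 + 0.5·0.1843; P(plant 1) ≈ 0.7673, P(plant 2) ≈ 0.0696, P(plant 3) ≈ 0.1631
After 'flag': normaliser = 0.7·0.7673 + 0.2·0.0696 + 0.5·0.1631; P(plant 1) ≈ 0.8491, P(plant 2) ≈ 0.0220, P(plant 3) ≈ 0.1289

0.129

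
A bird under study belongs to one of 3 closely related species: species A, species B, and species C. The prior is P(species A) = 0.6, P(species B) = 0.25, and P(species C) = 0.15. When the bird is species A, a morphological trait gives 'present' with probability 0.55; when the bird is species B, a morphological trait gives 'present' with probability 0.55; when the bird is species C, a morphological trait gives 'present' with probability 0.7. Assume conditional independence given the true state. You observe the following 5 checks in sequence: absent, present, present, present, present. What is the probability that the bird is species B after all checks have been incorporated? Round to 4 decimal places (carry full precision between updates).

After 'absent': normaliser = 0.45·0.6000 + 0.45·0.2500 + 0.3·0.1500; P(species A) ≈ 0.6316, P(species B) ≈ 0.2632, P(species C) ≈ 0.1053
After 'present': normaliser = 0.55·0.6316 + 0.55·0.2632 + 0.7·0.1053; P(species A) ≈ 0.6140, P(species B) ≈ 0.2558, P(species C) ≈ 0.1302
After 'present': normaliser = 0.55·0.6140 + 0.55·0.2558 + 0.7·0.1302; P(species A) ≈ 0.5929, P(species B) ≈ 0.2470, P(species C) ≈ 0.1601
After 'present': normaliser = 0.55·0.5929 + 0.55·0.2470 + 0.7·0.1601; P(species A) ≈ 0.5681, P(species B) ≈ 0.2367, P(species C) ≈ 0.1952
After 'present': normaliser = 0.55·0.5681 + 0.55·0.2367 + 0.7·0.1952; P(species A) ≈ 0.5394, P(species B) ≈ 0.2247, P(species C) ≈ 0.2359

0.2247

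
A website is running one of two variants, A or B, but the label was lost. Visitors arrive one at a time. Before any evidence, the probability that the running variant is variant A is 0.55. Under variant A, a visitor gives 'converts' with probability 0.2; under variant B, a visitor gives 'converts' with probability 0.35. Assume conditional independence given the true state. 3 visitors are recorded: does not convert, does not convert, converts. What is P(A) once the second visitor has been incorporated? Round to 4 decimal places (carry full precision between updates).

Each posterior becomes the prior for the next update.
After 'does not convert': P(A) = 0.8·0.5500 / (0.8·0.5500 + 0.65·0.4500) ≈ 0.6007
After 'does not convert': P(A) = 0.8·0.6007 / (0.8·0.6007 + 0.65·0.3993) ≈ 0.6493

0.6493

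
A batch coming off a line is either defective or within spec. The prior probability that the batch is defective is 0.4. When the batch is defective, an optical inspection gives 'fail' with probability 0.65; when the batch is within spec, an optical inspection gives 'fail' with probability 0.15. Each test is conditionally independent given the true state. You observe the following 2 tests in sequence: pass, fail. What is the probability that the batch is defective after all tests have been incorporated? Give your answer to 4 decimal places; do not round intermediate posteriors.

0.5433

Apply Bayes' rule sequentially, carrying P(defective) forward.
After 'pass': P(defective) = 0.35·0.4000 / (0.35·0.4000 + 0.85·0.6000) ≈ 0.2154
After 'fail': P(defective) = 0.65·0.2154 / (0.65·0.2154 + 0.15·0.7846) ≈ 0.5433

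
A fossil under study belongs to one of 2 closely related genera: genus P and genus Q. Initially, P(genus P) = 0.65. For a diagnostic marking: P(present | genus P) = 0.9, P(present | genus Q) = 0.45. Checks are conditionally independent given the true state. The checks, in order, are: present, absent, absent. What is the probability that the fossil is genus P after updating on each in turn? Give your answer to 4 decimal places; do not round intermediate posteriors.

0.1094

After 'present': P(genus P) = 0.9·0.6500 / (0.9·0.6500 + 0.45·0.3500) ≈ 0.7879
After 'absent': P(genus P) = 0.1·0.7879 / (0.1·0.7879 + 0.55·0.2121) ≈ 0.4031
After 'absent': P(genus P) = 0.1·0.4031 / (0.1·0.4031 + 0.55·0.5969) ≈ 0.1094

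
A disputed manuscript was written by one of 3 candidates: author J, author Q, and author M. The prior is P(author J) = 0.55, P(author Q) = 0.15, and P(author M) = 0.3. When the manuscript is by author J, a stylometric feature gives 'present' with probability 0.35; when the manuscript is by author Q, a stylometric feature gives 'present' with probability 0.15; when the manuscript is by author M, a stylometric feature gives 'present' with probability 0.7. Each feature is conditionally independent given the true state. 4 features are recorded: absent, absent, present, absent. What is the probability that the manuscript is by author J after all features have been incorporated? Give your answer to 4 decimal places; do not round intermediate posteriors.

Apply Bayes' rule sequentially, carrying P(author J) forward.
After 'absent': normaliser = 0.65·0.5500 + 0.85·0.1500 + 0.3·0.3000; P(author J) ≈ 0.6217, P(author Q) ≈ 0.2217, P(author M) ≈ 0.1565
After 'absent': normaliser = 0.65·0.6217 + 0.85·0.2217 + 0.3·0.1565; P(author J) ≈ 0.6319, P(author Q) ≈ 0.2947, P(author M) ≈ 0.0734
After 'present': normaliser = 0.35·0.6319 + 0.15·0.2947 + 0.7·0.0734; P(author J) ≈ 0.6982, P(author Q) ≈ 0.1396, P(author M) ≈ 0.1622
After 'absent': normaliser = 0.65·0.6982 + 0.85·0.1396 + 0.3·0.1622; P(author J) ≈ 0.7307, P(author Q) ≈ 0.1910, P(author M) ≈ 0.0784

0.7307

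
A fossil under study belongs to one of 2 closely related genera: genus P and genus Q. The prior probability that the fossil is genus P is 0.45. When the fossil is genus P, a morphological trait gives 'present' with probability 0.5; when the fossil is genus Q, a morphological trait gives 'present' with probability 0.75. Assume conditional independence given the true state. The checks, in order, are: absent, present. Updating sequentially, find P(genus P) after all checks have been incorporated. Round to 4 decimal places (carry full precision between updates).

0.5217

After 'absent': P(genus P) = 0.5·0.4500 / (0.5·0.4500 + 0.25·0.5500) ≈ 0.6207
After 'present': P(genus P) = 0.5·0.6207 / (0.5·0.6207 + 0.75·0.3793) ≈ 0.5217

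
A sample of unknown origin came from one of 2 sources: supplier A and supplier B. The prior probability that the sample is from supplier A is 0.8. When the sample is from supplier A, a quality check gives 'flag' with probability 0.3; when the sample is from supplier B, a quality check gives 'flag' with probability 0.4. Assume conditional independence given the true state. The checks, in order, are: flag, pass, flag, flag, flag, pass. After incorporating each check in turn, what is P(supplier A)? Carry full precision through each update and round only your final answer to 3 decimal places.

0.633

Apply Bayes' rule sequentially, carrying P(supplier A) forward.
After 'flag': P(supplier A) = 0.3·0.8000 / (0.3·0.8000 + 0.4·0.2000) ≈ 0.7500
After 'pass': P(supplier A) = 0.7·0.7500 / (0.7·0.7500 + 0.6·0.2500) ≈ 0.7778
After 'flag': P(supplier A) = 0.3·0.7778 / (0.3·0.7778 + 0.4·0.2222) ≈ 0.7241
After 'flag': P(supplier A) = 0.3·0.7241 / (0.3·0.7241 + 0.4·0.2759) ≈ 0.6632
After 'flag': P(supplier A) = 0.3·0.6632 / (0.3·0.6632 + 0.4·0.3368) ≈ 0.5962
After 'pass': P(supplier A) = 0.7·0.5962 / (0.7·0.5962 + 0.6·0.4038) ≈ 0.6327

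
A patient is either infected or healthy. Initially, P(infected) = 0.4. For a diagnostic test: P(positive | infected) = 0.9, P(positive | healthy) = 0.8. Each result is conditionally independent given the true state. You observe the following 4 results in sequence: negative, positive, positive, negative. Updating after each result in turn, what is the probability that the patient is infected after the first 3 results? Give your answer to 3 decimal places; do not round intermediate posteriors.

0.297

After 'negative': P(infected) = 0.1·0.4000 / (0.1·0.4000 + 0.2·0.6000) ≈ 0.2500
After 'positive': P(infected) = 0.9·0.2500 / (0.9·0.2500 + 0.8·0.7500) ≈ 0.2727
After 'positive': P(infected) = 0.9·0.2727 / (0.9·0.2727 + 0.8·0.7273) ≈ 0.2967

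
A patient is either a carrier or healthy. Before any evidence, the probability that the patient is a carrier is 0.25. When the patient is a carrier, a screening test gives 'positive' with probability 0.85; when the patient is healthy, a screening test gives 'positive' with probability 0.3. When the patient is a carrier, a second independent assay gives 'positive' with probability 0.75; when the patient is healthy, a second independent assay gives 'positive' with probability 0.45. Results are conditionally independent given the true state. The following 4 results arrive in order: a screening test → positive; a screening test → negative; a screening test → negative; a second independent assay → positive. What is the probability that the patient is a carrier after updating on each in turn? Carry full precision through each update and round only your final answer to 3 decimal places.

0.067

After a screening test='positive': P(carrier) = 0.85·0.2500 / (0.85·0.2500 + 0.3·0.7500) ≈ 0.4857
After a screening test='negative': P(carrier) = 0.15·0.4857 / (0.15·0.4857 + 0.7·0.5143) ≈ 0.1683
After a screening test='negative': P(carrier) = 0.15·0.1683 / (0.15·0.1683 + 0.7·0.8317) ≈ 0.0416
After a second independent assay='positive': P(carrier) = 0.75·0.0416 / (0.75·0.0416 + 0.45·0.9584) ≈ 0.0674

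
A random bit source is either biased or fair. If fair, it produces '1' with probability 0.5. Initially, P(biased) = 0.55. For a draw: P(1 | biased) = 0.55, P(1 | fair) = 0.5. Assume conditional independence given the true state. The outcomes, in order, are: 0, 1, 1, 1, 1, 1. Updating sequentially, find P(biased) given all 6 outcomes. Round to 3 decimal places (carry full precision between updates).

Apply Bayes' rule sequentially, carrying P(biased) forward.
After '0': P(biased) = 0.45·0.5500 / (0.45·0.5500 + 0.5·0.4500) ≈ 0.5238
After '1': P(biased) = 0.55·0.5238 / (0.55·0.5238 + 0.5·0.4762) ≈ 0.5475
After '1': P(biased) = 0.55·0.5475 / (0.55·0.5475 + 0.5·0.4525) ≈ 0.5710
After '1': P(biased) = 0.55·0.5710 / (0.55·0.5710 + 0.5·0.4290) ≈ 0.5942
After '1': P(biased) = 0.55·0.5942 / (0.55·0.5942 + 0.5·0.4058) ≈ 0.6169
After '1': P(biased) = 0.55·0.6169 / (0.55·0.6169 + 0.5·0.3831) ≈ 0.6392

0.639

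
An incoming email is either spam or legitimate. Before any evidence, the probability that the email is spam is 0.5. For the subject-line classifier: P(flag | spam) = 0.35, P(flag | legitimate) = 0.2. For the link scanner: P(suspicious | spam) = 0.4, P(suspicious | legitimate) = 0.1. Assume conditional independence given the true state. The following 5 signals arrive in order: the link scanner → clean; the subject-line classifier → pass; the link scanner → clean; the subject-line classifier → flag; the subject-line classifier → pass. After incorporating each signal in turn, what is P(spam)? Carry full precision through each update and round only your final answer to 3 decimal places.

After the link scanner='clean': P(spam) = 0.6·0.5000 / (0.6·0.5000 + 0.9·0.5000) ≈ 0.4000
After the subject-line classifier='pass': P(spam) = 0.65·0.4000 / (0.65·0.4000 + 0.8·0.6000) ≈ 0.3514
After the link scanner='clean': P(spam) = 0.6·0.3514 / (0.6·0.3514 + 0.9·0.6486) ≈ 0.2653
After the subject-line classifier='flag': P(spam) = 0.35·0.2653 / (0.35·0.2653 + 0.2·0.7347) ≈ 0.3872
After the subject-line classifier='pass': P(spam) = 0.65·0.3872 / (0.65·0.3872 + 0.8·0.6128) ≈ 0.3393

0.339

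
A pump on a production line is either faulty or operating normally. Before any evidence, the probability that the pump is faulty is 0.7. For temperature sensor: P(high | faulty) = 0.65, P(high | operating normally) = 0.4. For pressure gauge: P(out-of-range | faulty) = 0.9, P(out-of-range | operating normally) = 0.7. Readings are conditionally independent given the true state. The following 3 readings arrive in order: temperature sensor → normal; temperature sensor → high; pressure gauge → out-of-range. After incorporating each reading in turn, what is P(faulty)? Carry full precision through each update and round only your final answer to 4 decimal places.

After temperature sensor='normal': P(faulty) = 0.35·0.7000 / (0.35·0.7000 + 0.6·0.3000) ≈ 0.5765
After temperature sensor='high': P(faulty) = 0.65·0.5765 / (0.65·0.5765 + 0.4·0.4235) ≈ 0.6886
After pressure gauge='out-of-range': P(faulty) = 0.9·0.6886 / (0.9·0.6886 + 0.7·0.3114) ≈ 0.7398

0.7398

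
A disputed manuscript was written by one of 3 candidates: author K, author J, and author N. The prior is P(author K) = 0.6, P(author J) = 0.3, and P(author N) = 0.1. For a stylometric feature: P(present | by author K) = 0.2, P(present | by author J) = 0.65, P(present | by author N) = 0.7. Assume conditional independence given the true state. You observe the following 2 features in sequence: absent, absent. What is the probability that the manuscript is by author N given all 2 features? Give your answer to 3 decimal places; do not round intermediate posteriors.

0.021

After 'absent': normaliser = 0.8·0.6000 + 0.35·0.3000 + 0.3·0.1000; P(author K) ≈ 0.7805, P(author J) ≈ 0.1707, P(author N) ≈ 0.0488
After 'absent': normaliser = 0.8·0.7805 + 0.35·0.1707 + 0.3·0.0488; P(author K) ≈ 0.8935, P(author J) ≈ 0.0855, P(author N) ≈ 0.0209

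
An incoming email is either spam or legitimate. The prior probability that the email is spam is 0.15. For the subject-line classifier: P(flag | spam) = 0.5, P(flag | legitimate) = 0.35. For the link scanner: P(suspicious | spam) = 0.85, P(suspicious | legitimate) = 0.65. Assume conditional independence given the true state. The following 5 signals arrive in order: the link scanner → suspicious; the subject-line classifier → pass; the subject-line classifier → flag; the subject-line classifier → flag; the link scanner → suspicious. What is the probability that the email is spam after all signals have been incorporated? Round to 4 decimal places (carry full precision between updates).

0.3215

Apply Bayes' rule sequentially, carrying P(spam) forward.
After the link scanner='suspicious': P(spam) = 0.85·0.1500 / (0.85·0.1500 + 0.65·0.8500) ≈ 0.1875
After the subject-line classifier='pass': P(spam) = 0.5·0.1875 / (0.5·0.1875 + 0.65·0.8125) ≈ 0.1508
After the subject-line classifier='flag': P(spam) = 0.5·0.1508 / (0.5·0.1508 + 0.35·0.8492) ≈ 0.2023
After the subject-line classifier='flag': P(spam) = 0.5·0.2023 / (0.5·0.2023 + 0.35·0.7977) ≈ 0.2659
After the link scanner='suspicious': P(spam) = 0.85·0.2659 / (0.85·0.2659 + 0.65·0.7341) ≈ 0.3215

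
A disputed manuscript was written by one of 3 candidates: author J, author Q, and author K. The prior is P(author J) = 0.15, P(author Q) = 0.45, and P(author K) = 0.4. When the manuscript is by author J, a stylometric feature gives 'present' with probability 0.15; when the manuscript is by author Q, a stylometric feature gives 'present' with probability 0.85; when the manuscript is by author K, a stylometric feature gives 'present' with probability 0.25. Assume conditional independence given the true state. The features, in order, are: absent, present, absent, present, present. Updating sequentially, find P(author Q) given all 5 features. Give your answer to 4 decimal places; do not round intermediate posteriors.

Each posterior becomes the prior for the next update.
After 'absent': normaliser = 0.85·0.1500 + 0.15·0.4500 + 0.75·0.4000; P(author J) ≈ 0.2576, P(author Q) ≈ 0.1364, P(author K) ≈ 0.6061
After 'present': normaliser = 0.15·0.2576 + 0.85·0.1364 + 0.25·0.6061; P(author J) ≈ 0.1262, P(author Q) ≈ 0.3787, P(author K) ≈ 0.4950
After 'absent': normaliser = 0.85·0.1262 + 0.15·0.3787 + 0.75·0.4950; P(author J) ≈ 0.2004, P(author Q) ≈ 0.1061, P(author K) ≈ 0.6935
After 'present': normaliser = 0.15·0.2004 + 0.85·0.1061 + 0.25·0.6935; P(author J) ≈ 0.1024, P(author Q) ≈ 0.3072, P(author K) ≈ 0.5905
After 'present': normaliser = 0.15·0.1024 + 0.85·0.3072 + 0.25·0.5905; P(author J) ≈ 0.0362, P(author Q) ≈ 0.6157, P(author K) ≈ 0.3481

0.6157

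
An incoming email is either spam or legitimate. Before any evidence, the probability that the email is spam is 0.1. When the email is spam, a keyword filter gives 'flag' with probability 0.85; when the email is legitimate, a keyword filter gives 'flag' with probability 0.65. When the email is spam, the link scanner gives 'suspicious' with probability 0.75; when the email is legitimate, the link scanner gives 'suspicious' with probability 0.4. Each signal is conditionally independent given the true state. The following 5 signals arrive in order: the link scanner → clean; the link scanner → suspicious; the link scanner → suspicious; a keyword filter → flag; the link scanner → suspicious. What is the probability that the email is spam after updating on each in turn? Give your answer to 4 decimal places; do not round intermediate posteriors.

0.2852

After the link scanner='clean': P(spam) = 0.25·0.1000 / (0.25·0.1000 + 0.6·0.9000) ≈ 0.0442
After the link scanner='suspicious': P(spam) = 0.75·0.0442 / (0.75·0.0442 + 0.4·0.9558) ≈ 0.0799
After the link scanner='suspicious': P(spam) = 0.75·0.0799 / (0.75·0.0799 + 0.4·0.9201) ≈ 0.1400
After a keyword filter='flag': P(spam) = 0.85·0.1400 / (0.85·0.1400 + 0.65·0.8600) ≈ 0.1755
After the link scanner='suspicious': P(spam) = 0.75·0.1755 / (0.75·0.1755 + 0.4·0.8245) ≈ 0.2852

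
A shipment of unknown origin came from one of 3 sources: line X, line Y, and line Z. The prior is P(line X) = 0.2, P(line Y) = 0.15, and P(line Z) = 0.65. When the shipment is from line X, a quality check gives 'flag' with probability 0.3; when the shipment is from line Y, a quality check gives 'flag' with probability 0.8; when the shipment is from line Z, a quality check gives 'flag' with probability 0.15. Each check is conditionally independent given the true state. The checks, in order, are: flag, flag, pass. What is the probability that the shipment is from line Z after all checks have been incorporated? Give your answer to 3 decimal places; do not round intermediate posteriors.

After 'flag': normaliser = 0.3·0.2000 + 0.8·0.1500 + 0.15·0.6500; P(line X) ≈ 0.2162, P(line Y) ≈ 0.4324, P(line Z) ≈ 0.3514
After 'flag': normaliser = 0.3·0.2162 + 0.8·0.4324 + 0.15·0.3514; P(line X) ≈ 0.1399, P(line Y) ≈ 0.7464, P(line Z) ≈ 0.1137
After 'pass': normaliser = 0.7·0.1399 + 0.2·0.7464 + 0.85·0.1137; P(line X) ≈ 0.2849, P(line Y) ≈ 0.4341, P(line Z) ≈ 0.2811

0.281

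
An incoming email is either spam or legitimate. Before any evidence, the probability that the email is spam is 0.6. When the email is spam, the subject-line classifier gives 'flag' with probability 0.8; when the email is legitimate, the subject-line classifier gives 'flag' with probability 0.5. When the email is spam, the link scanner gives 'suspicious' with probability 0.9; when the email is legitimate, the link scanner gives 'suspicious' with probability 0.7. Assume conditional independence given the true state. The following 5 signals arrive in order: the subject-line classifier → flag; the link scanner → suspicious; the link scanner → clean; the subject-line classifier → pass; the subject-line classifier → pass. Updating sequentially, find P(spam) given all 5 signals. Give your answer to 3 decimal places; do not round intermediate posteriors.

After the subject-line classifier='flag': P(spam) = 0.8·0.6000 / (0.8·0.6000 + 0.5·0.4000) ≈ 0.7059
After the link scanner='suspicious': P(spam) = 0.9·0.7059 / (0.9·0.7059 + 0.7·0.2941) ≈ 0.7552
After the link scanner='clean': P(spam) = 0.1·0.7552 / (0.1·0.7552 + 0.3·0.2448) ≈ 0.5070
After the subject-line classifier='pass': P(spam) = 0.2·0.5070 / (0.2·0.5070 + 0.5·0.4930) ≈ 0.2915
After the subject-line classifier='pass': P(spam) = 0.2·0.2915 / (0.2·0.2915 + 0.5·0.7085) ≈ 0.1413

0.141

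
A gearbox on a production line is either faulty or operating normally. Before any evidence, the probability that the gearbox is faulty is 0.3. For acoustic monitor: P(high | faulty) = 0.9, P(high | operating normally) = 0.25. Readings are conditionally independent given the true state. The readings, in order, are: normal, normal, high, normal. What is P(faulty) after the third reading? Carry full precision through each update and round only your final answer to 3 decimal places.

Each posterior becomes the prior for the next update.
After 'normal': P(faulty) = 0.1·0.3000 / (0.1·0.3000 + 0.75·0.7000) ≈ 0.0541
After 'normal': P(faulty) = 0.1·0.0541 / (0.1·0.0541 + 0.75·0.9459) ≈ 0.0076
After 'high': P(faulty) = 0.9·0.0076 / (0.9·0.0076 + 0.25·0.9924) ≈ 0.0267

0.027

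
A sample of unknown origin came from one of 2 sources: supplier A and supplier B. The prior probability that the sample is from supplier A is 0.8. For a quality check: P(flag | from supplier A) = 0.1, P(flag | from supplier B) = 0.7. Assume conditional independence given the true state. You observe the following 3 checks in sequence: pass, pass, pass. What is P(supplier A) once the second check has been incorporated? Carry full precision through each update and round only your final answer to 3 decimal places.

Each posterior becomes the prior for the next update.
After 'pass': P(supplier A) = 0.9·0.8000 / (0.9·0.8000 + 0.3·0.2000) ≈ 0.9231
After 'pass': P(supplier A) = 0.9·0.9231 / (0.9·0.9231 + 0.3·0.0769) ≈ 0.9730

0.973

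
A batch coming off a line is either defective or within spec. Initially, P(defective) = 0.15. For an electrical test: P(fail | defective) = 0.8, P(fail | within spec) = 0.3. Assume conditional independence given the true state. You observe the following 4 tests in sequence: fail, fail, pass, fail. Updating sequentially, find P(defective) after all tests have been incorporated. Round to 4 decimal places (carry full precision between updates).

0.4888

Each posterior becomes the prior for the next update.
After 'fail': P(defective) = 0.8·0.1500 / (0.8·0.1500 + 0.3·0.8500) ≈ 0.3200
After 'fail': P(defective) = 0.8·0.3200 / (0.8·0.3200 + 0.3·0.6800) ≈ 0.5565
After 'pass': P(defective) = 0.2·0.5565 / (0.2·0.5565 + 0.7·0.4435) ≈ 0.2639
After 'fail': P(defective) = 0.8·0.2639 / (0.8·0.2639 + 0.3·0.7361) ≈ 0.4888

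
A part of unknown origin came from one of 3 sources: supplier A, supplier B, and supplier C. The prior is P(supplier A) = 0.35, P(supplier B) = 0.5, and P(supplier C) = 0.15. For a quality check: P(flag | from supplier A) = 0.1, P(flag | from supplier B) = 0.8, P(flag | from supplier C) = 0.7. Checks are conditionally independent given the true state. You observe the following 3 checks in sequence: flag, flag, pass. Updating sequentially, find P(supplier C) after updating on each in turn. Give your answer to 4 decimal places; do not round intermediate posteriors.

0.2472

After 'flag': normaliser = 0.1·0.3500 + 0.8·0.5000 + 0.7·0.1500; P(supplier A) ≈ 0.0648, P(supplier B) ≈ 0.7407, P(supplier C) ≈ 0.1944
After 'flag': normaliser = 0.1·0.0648 + 0.8·0.7407 + 0.7·0.1944; P(supplier A) ≈ 0.0088, P(supplier B) ≈ 0.8060, P(supplier C) ≈ 0.1851
After 'pass': normaliser = 0.9·0.0088 + 0.2·0.8060 + 0.3·0.1851; P(supplier A) ≈ 0.0353, P(supplier B) ≈ 0.7175, P(supplier C) ≈ 0.2472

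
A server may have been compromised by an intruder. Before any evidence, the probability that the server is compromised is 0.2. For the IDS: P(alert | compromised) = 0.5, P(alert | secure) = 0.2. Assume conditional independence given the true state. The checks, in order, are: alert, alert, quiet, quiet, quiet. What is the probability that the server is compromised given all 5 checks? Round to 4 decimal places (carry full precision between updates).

0.2761

After 'alert': P(compromised) = 0.5·0.2000 / (0.5·0.2000 + 0.2·0.8000) ≈ 0.3846
After 'alert': P(compromised) = 0.5·0.3846 / (0.5·0.3846 + 0.2·0.6154) ≈ 0.6098
After 'quiet': P(compromised) = 0.5·0.6098 / (0.5·0.6098 + 0.8·0.3902) ≈ 0.4941
After 'quiet': P(compromised) = 0.5·0.4941 / (0.5·0.4941 + 0.8·0.5059) ≈ 0.3790
After 'quiet': P(compromised) = 0.5·0.3790 / (0.5·0.3790 + 0.8·0.6210) ≈ 0.2761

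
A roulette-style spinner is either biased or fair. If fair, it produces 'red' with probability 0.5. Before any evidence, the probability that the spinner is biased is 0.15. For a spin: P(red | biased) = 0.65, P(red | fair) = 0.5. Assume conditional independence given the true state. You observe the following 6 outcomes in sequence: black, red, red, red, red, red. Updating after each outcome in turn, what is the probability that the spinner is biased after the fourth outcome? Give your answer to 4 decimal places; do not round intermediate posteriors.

0.2135

After 'black': P(biased) = 0.35·0.1500 / (0.35·0.1500 + 0.5·0.8500) ≈ 0.1099
After 'red': P(biased) = 0.65·0.1099 / (0.65·0.1099 + 0.5·0.8901) ≈ 0.1384
After 'red': P(biased) = 0.65·0.1384 / (0.65·0.1384 + 0.5·0.8616) ≈ 0.1727
After 'red': P(biased) = 0.65·0.1727 / (0.65·0.1727 + 0.5·0.8273) ≈ 0.2135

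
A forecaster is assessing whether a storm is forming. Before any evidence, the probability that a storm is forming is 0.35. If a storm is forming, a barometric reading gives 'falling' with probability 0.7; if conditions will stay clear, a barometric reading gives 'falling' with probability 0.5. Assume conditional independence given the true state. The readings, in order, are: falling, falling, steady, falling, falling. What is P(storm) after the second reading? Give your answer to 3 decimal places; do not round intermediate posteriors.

After 'falling': P(storm) = 0.7·0.3500 / (0.7·0.3500 + 0.5·0.6500) ≈ 0.4298
After 'falling': P(storm) = 0.7·0.4298 / (0.7·0.4298 + 0.5·0.5702) ≈ 0.5135

0.513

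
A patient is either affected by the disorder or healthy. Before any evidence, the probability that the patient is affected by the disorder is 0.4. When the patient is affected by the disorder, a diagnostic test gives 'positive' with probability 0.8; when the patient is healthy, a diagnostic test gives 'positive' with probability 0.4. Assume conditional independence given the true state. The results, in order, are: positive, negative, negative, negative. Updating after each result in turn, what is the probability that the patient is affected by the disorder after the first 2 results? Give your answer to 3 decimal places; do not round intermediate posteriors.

0.308

After 'positive': P(affected) = 0.8·0.4000 / (0.8·0.4000 + 0.4·0.6000) ≈ 0.5714
After 'negative': P(affected) = 0.2·0.5714 / (0.2·0.5714 + 0.6·0.4286) ≈ 0.3077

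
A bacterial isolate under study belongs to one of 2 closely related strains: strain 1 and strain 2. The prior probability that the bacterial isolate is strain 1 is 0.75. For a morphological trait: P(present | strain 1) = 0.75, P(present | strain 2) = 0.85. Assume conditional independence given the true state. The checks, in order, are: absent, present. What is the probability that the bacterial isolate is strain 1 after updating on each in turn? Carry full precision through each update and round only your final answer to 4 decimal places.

0.8152

After 'absent': P(strain 1) = 0.25·0.7500 / (0.25·0.7500 + 0.15·0.2500) ≈ 0.8333
After 'present': P(strain 1) = 0.75·0.8333 / (0.75·0.8333 + 0.85·0.1667) ≈ 0.8152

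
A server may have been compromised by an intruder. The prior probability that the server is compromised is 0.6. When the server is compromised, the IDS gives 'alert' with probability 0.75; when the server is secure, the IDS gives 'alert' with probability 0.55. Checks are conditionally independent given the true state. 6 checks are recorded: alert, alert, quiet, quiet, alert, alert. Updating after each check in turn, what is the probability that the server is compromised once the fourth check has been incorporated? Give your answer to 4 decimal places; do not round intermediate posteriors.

After 'alert': P(compromised) = 0.75·0.6000 / (0.75·0.6000 + 0.55·0.4000) ≈ 0.6716
After 'alert': P(compromised) = 0.75·0.6716 / (0.75·0.6716 + 0.55·0.3284) ≈ 0.7361
After 'quiet': P(compromised) = 0.25·0.7361 / (0.25·0.7361 + 0.45·0.2639) ≈ 0.6078
After 'quiet': P(compromised) = 0.25·0.6078 / (0.25·0.6078 + 0.45·0.3922) ≈ 0.4626

0.4626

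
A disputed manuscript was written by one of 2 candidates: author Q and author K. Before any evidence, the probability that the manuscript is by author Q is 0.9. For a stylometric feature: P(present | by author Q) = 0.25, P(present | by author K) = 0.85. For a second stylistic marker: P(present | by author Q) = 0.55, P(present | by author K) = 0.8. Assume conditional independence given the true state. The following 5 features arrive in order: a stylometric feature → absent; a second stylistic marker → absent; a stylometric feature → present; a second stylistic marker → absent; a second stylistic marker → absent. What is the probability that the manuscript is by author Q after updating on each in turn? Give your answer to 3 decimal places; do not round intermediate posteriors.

0.993

Each posterior becomes the prior for the next update.
After a stylometric feature='absent': P(author Q) = 0.75·0.9000 / (0.75·0.9000 + 0.15·0.1000) ≈ 0.9783
After a second stylistic marker='absent': P(author Q) = 0.45·0.9783 / (0.45·0.9783 + 0.2·0.0217) ≈ 0.9902
After a stylometric feature='present': P(author Q) = 0.25·0.9902 / (0.25·0.9902 + 0.85·0.0098) ≈ 0.9675
After a second stylistic marker='absent': P(author Q) = 0.45·0.9675 / (0.45·0.9675 + 0.2·0.0325) ≈ 0.9853
After a second stylistic marker='absent': P(author Q) = 0.45·0.9853 / (0.45·0.9853 + 0.2·0.0147) ≈ 0.9934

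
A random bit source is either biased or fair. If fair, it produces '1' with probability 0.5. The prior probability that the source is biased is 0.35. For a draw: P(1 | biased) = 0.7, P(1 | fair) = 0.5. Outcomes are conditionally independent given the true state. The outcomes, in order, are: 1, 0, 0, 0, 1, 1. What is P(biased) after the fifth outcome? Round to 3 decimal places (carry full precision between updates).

After '1': P(biased) = 0.7·0.3500 / (0.7·0.3500 + 0.5·0.6500) ≈ 0.4298
After '0': P(biased) = 0.3·0.4298 / (0.3·0.4298 + 0.5·0.5702) ≈ 0.3114
After '0': P(biased) = 0.3·0.3114 / (0.3·0.3114 + 0.5·0.6886) ≈ 0.2135
After '0': P(biased) = 0.3·0.2135 / (0.3·0.2135 + 0.5·0.7865) ≈ 0.1400
After '1': P(biased) = 0.7·0.1400 / (0.7·0.1400 + 0.5·0.8600) ≈ 0.1856

0.186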